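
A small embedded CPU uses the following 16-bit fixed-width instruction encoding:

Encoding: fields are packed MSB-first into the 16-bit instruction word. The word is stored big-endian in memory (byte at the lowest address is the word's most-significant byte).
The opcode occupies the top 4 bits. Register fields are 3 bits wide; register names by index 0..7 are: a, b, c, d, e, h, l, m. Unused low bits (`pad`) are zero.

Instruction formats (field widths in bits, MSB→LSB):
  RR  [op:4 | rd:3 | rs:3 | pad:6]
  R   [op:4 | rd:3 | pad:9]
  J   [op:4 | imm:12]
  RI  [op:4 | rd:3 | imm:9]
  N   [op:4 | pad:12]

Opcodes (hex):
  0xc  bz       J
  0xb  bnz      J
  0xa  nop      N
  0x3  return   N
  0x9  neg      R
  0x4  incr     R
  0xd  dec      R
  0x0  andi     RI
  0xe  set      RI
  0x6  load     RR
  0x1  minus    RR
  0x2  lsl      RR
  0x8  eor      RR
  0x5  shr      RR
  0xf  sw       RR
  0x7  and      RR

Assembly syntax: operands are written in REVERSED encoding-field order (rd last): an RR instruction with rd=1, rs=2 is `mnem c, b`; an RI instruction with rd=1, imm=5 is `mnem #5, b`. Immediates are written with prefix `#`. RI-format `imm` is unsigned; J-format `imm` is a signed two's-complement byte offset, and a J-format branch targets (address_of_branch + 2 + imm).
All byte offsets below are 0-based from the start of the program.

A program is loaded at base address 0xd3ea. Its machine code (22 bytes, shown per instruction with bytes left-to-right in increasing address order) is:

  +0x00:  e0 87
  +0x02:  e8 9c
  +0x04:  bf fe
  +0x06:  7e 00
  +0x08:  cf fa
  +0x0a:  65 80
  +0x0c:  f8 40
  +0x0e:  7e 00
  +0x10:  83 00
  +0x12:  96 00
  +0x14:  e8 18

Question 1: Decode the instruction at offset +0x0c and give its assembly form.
off 0x0c: read f8 40 as big → 0xf840
  opcode bits[15:12]=0xf: sw/RR
  rd@[11:9]=0x4 ⇒ e
  rs@[8:6]=0x1 ⇒ b

sw b, e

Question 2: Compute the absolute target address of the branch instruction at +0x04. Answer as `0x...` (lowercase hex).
0xd3ee

off 0x04: read bf fe as big → 0xbffe
  top 4b → 0xb → bnz [J]
  imm: (w>>0)&0xfff=0xffe (s12→-2) → #-2
  target = base 0xd3ea + off 0x04 + 2 + imm -2 = 0xd3ee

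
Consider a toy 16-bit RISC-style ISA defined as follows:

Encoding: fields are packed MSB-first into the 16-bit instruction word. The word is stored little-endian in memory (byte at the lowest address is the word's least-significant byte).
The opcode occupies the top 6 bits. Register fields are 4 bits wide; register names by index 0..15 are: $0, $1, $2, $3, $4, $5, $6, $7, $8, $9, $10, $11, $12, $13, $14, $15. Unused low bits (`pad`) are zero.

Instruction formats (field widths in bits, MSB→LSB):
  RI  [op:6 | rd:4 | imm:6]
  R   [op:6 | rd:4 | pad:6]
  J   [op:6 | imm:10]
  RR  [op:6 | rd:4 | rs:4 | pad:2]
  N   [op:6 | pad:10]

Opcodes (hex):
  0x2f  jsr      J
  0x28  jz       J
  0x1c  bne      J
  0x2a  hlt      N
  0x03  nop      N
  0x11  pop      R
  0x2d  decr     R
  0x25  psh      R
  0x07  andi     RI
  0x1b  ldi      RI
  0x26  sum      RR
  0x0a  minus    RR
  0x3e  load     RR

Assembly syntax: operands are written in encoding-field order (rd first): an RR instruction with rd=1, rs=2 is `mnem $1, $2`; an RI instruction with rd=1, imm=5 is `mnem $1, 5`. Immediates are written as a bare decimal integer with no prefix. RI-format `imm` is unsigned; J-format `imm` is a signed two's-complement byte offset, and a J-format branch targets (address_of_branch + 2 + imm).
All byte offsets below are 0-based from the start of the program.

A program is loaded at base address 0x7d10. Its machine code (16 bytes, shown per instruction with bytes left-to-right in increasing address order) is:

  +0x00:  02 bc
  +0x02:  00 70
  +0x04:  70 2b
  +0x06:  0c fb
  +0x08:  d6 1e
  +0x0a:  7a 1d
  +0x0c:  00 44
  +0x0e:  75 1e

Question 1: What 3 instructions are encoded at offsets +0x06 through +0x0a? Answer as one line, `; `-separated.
@+06  little-endian(0c fb) = 0xfb0c
  top 6b → 0x3e → load [RR]
  rd: (w>>6)&0xf=0xc → $12
  rs: (w>>2)&0xf=0x3 → $3
@+08  little-endian(d6 1e) = 0x1ed6
  top 6b → 0x7 → andi [RI]
  rd: (w>>6)&0xf=0xb → $11
  imm: (w>>0)&0x3f=0x16 → 22
@+0a  little-endian(7a 1d) = 0x1d7a
  top 6b → 0x7 → andi [RI]
  rd: (w>>6)&0xf=0x5 → $5
  imm: (w>>0)&0x3f=0x3a → 58

load $12, $3; andi $11, 22; andi $5, 58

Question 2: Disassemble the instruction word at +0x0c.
[0c] 00 44 → 0x4400
  op=0x4400>>10=0x11 ⇒ pop (R)
  rd@[9:6]=0x0 ⇒ $0

pop $0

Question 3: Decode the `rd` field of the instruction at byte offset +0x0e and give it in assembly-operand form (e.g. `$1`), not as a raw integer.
[0e] 75 1e → 0x1e75
  top 6b → 0x7 → andi [RI]
  rd: (w>>6)&0xf=0x9 → $9
  imm: (w>>0)&0x3f=0x35 → 53

$9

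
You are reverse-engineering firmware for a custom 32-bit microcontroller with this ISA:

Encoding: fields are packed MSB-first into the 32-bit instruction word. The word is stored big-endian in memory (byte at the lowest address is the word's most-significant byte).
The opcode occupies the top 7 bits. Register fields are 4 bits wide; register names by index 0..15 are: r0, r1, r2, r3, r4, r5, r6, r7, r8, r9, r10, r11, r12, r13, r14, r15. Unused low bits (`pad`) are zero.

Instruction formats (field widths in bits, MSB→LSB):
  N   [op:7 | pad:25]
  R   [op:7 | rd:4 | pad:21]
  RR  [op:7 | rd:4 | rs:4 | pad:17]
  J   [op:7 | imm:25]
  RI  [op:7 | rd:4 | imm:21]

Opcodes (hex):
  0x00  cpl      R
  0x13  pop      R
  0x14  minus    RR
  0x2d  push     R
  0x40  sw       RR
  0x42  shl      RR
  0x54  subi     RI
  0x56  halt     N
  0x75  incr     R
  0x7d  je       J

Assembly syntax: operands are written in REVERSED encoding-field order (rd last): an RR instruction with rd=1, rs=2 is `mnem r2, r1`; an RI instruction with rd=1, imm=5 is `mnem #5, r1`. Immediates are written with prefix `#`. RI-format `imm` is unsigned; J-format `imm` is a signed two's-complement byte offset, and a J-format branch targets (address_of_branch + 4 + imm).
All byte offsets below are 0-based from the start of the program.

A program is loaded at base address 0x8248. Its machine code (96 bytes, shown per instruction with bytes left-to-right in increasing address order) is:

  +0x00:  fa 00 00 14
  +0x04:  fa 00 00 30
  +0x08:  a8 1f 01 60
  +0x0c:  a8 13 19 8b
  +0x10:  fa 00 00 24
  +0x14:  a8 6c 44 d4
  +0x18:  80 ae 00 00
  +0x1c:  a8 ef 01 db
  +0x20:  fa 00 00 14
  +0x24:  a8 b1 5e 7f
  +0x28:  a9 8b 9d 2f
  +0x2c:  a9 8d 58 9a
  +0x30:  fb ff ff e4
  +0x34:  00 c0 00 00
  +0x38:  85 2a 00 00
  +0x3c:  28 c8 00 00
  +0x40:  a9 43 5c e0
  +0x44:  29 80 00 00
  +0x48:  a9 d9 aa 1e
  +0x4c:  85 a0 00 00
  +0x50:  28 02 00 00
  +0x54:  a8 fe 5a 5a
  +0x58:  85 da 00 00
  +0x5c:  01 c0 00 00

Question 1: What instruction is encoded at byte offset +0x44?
minus r0, r12

+0x44: 29 80 00 00 ⇒ word 0x29800000 (big)
  top 7b → 0x14 → minus [RR]
  rd: (w>>21)&0xf=0xc → r12
  rs: (w>>17)&0xf=0x0 → r0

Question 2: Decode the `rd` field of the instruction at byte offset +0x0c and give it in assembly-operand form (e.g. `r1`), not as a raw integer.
+0x0c: a8 13 19 8b ⇒ word 0xa813198b (big)
  top 7b → 0x54 → subi [RI]
  rd@[24:21]=0x0 ⇒ r0
  imm@[20:0]=0x13198b ⇒ #1251723

r0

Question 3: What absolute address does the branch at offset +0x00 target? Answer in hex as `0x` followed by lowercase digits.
off 0x00: read fa 00 00 14 as big → 0xfa000014
  opcode bits[31:25]=0x7d: je/J
  imm: (w>>0)&0x1ffffff=0x14 → #20
  target = base 0x8248 + off 0x00 + 4 + imm 20 = 0x8260

0x8260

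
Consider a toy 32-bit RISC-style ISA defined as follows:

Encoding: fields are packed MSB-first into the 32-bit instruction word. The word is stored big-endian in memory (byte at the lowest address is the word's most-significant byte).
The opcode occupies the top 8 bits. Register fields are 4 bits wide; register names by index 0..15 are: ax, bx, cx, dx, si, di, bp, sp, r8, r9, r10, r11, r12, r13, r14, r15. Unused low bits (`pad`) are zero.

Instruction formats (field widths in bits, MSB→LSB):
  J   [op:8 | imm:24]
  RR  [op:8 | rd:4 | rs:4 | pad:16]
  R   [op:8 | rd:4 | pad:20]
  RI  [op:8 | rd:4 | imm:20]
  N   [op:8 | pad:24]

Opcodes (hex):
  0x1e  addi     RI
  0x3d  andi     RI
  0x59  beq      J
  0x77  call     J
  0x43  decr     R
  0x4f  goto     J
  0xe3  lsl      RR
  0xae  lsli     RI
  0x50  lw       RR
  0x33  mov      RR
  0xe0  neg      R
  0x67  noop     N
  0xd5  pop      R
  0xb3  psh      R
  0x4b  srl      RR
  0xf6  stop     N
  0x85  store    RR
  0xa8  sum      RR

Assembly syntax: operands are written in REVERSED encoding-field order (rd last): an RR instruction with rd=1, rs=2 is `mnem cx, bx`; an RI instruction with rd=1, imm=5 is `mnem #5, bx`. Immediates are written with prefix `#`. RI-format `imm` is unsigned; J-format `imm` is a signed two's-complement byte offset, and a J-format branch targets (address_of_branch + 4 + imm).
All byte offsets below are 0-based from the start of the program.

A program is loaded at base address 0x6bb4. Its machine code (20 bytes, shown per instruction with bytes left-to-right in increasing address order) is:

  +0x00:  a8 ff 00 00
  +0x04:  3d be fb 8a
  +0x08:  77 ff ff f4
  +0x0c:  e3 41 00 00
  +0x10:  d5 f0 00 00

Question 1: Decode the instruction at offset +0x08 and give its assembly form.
+0x08: 77 ff ff f4 ⇒ word 0x77fffff4 (big)
  op=0x77fffff4>>24=0x77 ⇒ call (J)
  imm@[23:0]=0xfffff4 (s24→-12) ⇒ #-12

call #-12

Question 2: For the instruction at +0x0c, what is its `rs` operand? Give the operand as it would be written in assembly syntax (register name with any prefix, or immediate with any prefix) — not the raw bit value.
bx

[0c] e3 41 00 00 → 0xe3410000
  opcode bits[31:24]=0xe3: lsl/RR
  rd: (w>>20)&0xf=0x4 → si
  rs: (w>>16)&0xf=0x1 → bx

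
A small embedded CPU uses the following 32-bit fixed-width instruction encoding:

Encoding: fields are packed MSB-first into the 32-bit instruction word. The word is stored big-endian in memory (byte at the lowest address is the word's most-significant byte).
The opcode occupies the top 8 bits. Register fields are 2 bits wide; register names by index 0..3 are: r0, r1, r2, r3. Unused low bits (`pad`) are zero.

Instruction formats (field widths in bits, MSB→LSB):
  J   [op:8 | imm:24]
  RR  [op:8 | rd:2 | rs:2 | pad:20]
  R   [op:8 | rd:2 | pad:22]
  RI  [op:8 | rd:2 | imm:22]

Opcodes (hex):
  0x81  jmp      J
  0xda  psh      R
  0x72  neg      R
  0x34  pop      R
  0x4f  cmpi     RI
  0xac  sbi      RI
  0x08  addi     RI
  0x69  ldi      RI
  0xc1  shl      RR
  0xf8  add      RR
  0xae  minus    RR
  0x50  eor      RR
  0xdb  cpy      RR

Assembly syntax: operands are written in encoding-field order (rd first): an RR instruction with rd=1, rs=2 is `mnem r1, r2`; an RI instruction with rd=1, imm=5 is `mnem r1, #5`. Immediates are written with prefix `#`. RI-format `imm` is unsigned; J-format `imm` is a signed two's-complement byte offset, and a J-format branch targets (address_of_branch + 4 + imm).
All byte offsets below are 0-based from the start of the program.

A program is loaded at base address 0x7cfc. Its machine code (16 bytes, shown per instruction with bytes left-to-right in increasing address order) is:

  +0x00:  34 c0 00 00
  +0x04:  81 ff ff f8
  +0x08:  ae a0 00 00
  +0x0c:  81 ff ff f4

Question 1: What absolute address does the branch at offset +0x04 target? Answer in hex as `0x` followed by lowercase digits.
0x7cfc

[04] 81 ff ff f8 → 0x81fffff8
  top 8b → 0x81 → jmp [J]
  [23:0] imm=16777208 (s24→-8) = #-8
  target = base 0x7cfc + off 0x04 + 4 + imm -8 = 0x7cfc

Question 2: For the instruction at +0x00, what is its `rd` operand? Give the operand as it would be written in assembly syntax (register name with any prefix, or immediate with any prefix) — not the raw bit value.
r3

@+00  big-endian(34 c0 00 00) = 0x34c00000
  opcode bits[31:24]=0x34: pop/R
  [23:22] rd=3 = r3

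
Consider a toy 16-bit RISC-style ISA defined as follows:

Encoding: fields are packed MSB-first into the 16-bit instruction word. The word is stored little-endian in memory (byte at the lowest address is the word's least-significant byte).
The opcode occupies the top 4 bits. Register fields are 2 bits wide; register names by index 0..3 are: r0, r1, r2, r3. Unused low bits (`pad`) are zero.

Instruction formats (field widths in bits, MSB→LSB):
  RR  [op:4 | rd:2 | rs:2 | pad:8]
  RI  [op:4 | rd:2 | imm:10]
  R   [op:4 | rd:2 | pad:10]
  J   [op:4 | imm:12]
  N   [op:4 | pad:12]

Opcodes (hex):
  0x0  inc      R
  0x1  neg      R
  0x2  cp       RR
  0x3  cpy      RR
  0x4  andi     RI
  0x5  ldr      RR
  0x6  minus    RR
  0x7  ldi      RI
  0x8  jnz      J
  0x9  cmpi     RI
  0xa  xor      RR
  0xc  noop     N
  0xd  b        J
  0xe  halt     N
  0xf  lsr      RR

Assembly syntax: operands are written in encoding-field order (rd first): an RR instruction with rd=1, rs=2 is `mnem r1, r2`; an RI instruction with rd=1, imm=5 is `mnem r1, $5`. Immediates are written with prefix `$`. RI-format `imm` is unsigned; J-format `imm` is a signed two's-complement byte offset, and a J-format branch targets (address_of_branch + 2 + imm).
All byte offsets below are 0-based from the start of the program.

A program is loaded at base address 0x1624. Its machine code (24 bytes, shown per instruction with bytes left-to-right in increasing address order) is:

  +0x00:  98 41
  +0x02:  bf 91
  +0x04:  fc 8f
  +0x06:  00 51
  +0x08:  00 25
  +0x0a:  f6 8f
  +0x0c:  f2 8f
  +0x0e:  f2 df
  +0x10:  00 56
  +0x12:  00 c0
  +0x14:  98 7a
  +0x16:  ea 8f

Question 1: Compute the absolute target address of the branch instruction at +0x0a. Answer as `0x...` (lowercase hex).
@+0a  little-endian(f6 8f) = 0x8ff6
  opcode bits[15:12]=0x8: jnz/J
  [11:0] imm=4086 (s12→-10) = $-10
  target = base 0x1624 + off 0x0a + 2 + imm -10 = 0x1626

0x1626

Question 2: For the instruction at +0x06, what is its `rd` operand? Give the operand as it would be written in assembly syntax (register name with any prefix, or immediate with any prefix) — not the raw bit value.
@+06  little-endian(00 51) = 0x5100
  op=0x5100>>12=0x5 ⇒ ldr (RR)
  rd: (w>>10)&0x3=0x0 → r0
  rs: (w>>8)&0x3=0x1 → r1

r0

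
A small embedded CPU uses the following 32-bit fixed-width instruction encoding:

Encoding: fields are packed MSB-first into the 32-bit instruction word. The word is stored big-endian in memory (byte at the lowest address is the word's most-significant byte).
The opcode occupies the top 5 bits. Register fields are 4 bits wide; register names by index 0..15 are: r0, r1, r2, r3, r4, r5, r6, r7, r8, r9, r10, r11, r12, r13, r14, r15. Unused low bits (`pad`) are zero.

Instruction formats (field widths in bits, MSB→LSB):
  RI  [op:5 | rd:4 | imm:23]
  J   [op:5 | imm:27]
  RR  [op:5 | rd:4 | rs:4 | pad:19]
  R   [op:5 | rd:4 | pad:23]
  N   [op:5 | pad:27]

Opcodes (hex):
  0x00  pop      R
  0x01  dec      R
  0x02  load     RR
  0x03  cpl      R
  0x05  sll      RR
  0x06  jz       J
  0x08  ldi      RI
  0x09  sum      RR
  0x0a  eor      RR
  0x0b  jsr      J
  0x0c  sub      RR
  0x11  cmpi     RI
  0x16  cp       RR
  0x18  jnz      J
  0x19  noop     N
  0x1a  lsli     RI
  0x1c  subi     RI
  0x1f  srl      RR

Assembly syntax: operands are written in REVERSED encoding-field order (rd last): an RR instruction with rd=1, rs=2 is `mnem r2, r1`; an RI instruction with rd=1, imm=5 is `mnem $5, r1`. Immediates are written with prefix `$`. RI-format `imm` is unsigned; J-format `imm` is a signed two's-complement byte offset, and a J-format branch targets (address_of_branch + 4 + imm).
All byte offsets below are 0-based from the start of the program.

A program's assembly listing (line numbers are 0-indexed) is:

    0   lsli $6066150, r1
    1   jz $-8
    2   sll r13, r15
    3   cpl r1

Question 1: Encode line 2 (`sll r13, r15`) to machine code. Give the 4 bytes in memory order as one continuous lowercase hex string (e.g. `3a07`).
line 2 (sll): pack op=0x5:5|rd=15:4|rs=13:4|pad=0:19 = 0x2fe80000; big→ 2f e8 00 00

2fe80000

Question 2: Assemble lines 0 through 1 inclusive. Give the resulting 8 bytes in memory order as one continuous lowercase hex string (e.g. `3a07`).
d0dc8fe637fffff8

0. lsli fields op=0x1a:5|rd=1:4|imm=6066150:23 → word d0dc8fe6h → d0 dc 8f e6
1. jz fields op=0x6:5|imm=-8:27 → word 37fffff8h → 37 ff ff f8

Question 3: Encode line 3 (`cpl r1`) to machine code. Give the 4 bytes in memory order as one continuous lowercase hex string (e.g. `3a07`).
L3: cpl op=0x3:5|rd=1:4|pad=0:23 ⇒ 0x18800000 ⇒ big 18 80 00 00

18800000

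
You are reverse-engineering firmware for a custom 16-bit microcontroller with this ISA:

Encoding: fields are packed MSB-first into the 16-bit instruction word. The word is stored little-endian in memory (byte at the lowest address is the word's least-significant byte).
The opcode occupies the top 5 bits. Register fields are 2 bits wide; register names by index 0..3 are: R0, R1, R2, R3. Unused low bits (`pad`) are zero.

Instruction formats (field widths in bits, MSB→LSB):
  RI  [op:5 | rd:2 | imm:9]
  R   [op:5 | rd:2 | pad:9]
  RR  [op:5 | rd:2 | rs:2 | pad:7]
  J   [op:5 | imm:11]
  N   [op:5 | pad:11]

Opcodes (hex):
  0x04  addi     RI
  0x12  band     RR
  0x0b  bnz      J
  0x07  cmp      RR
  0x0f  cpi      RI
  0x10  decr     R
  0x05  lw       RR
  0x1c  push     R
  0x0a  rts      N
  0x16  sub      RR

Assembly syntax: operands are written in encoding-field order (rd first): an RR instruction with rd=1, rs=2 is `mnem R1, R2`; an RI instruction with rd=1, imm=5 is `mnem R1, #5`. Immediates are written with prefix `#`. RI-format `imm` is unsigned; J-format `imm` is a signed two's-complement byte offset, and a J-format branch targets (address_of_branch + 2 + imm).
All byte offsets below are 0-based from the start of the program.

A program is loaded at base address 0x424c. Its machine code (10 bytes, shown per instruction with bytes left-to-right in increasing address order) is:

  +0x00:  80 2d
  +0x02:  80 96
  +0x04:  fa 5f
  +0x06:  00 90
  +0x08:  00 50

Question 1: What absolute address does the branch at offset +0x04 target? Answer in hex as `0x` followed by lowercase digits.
0x424c

+0x04: fa 5f ⇒ word 0x5ffa (little)
  op=0x5ffa>>11=0xb ⇒ bnz (J)
  [10:0] imm=2042 (s11→-6) = #-6
  target = base 0x424c + off 0x04 + 2 + imm -6 = 0x424c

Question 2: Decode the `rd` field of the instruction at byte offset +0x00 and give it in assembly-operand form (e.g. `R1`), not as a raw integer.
off 0x00: read 80 2d as little → 0x2d80
  op=0x2d80>>11=0x5 ⇒ lw (RR)
  rd@[10:9]=0x2 ⇒ R2
  rs@[8:7]=0x3 ⇒ R3

R2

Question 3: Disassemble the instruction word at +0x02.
off 0x02: read 80 96 as little → 0x9680
  opcode bits[15:11]=0x12: band/RR
  [10:9] rd=3 = R3
  [8:7] rs=1 = R1

band R3, R1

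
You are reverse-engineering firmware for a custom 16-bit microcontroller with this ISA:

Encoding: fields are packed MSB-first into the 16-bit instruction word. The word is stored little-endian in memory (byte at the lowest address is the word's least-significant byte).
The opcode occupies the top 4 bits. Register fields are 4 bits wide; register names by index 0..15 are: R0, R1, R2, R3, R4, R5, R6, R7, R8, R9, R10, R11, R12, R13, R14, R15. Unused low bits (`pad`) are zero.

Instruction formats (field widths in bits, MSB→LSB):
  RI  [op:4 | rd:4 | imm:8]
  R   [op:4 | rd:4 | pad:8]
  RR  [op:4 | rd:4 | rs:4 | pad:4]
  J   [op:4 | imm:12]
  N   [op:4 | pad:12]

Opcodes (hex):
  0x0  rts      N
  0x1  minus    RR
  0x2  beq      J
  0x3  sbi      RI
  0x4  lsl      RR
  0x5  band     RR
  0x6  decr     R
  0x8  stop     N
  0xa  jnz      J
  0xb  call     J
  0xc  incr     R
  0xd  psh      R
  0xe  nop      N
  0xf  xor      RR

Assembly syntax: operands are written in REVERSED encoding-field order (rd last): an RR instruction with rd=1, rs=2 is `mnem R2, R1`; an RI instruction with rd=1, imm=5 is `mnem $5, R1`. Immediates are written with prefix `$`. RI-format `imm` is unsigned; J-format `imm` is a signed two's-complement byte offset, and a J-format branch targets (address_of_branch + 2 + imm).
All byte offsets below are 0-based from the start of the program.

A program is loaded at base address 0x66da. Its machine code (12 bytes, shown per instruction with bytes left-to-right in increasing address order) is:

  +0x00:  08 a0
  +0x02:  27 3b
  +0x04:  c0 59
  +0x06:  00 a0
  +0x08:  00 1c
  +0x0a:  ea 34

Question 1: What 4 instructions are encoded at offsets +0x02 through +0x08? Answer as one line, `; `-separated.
off 0x02: read 27 3b as little → 0x3b27
  top 4b → 0x3 → sbi [RI]
  rd: (w>>8)&0xf=0xb → R11
  imm: (w>>0)&0xff=0x27 → $39
off 0x04: read c0 59 as little → 0x59c0
  top 4b → 0x5 → band [RR]
  rd: (w>>8)&0xf=0x9 → R9
  rs: (w>>4)&0xf=0xc → R12
off 0x06: read 00 a0 as little → 0xa000
  top 4b → 0xa → jnz [J]
  imm: (w>>0)&0xfff=0x0 → $0
off 0x08: read 00 1c as little → 0x1c00
  top 4b → 0x1 → minus [RR]
  rd: (w>>8)&0xf=0xc → R12
  rs: (w>>4)&0xf=0x0 → R0

sbi $39, R11; band R12, R9; jnz $0; minus R0, R12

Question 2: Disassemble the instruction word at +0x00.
jnz $8

off 0x00: read 08 a0 as little → 0xa008
  op=0xa008>>12=0xa ⇒ jnz (J)
  imm@[11:0]=0x8 ⇒ $8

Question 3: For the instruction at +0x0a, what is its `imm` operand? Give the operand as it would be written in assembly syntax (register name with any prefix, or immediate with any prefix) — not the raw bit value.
+0x0a: ea 34 ⇒ word 0x34ea (little)
  op=0x34ea>>12=0x3 ⇒ sbi (RI)
  rd@[11:8]=0x4 ⇒ R4
  imm@[7:0]=0xea ⇒ $234

$234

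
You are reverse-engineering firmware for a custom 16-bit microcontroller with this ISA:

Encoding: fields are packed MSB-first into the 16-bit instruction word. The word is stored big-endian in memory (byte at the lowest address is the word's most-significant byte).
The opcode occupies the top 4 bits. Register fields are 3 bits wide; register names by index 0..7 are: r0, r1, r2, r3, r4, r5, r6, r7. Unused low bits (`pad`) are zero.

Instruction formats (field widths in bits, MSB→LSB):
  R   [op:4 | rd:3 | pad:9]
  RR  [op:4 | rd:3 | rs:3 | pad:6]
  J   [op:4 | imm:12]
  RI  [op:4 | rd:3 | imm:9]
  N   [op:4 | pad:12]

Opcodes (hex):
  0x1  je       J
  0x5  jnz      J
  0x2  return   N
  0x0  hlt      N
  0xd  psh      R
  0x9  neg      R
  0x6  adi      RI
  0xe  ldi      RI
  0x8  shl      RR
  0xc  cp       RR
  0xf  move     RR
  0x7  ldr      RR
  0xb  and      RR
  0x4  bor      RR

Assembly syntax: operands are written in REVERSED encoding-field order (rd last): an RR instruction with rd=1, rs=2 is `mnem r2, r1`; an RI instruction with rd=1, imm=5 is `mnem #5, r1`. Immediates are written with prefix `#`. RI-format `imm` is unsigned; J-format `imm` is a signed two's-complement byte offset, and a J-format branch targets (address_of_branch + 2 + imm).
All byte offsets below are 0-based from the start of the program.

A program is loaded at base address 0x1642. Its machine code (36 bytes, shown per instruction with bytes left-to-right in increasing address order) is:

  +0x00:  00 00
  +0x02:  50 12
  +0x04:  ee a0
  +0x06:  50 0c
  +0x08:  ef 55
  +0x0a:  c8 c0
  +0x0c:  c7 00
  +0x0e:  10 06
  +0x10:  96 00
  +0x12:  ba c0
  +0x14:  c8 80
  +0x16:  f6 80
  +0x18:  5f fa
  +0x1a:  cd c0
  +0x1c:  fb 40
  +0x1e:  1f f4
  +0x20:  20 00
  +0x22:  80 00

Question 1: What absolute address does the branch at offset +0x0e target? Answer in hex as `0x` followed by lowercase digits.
off 0x0e: read 10 06 as big → 0x1006
  op=0x1006>>12=0x1 ⇒ je (J)
  imm: (w>>0)&0xfff=0x6 → #6
  target = base 0x1642 + off 0x0e + 2 + imm 6 = 0x1658

0x1658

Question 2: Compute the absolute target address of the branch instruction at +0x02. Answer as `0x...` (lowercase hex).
+0x02: 50 12 ⇒ word 0x5012 (big)
  top 4b → 0x5 → jnz [J]
  imm@[11:0]=0x12 ⇒ #18
  target = base 0x1642 + off 0x02 + 2 + imm 18 = 0x1658

0x1658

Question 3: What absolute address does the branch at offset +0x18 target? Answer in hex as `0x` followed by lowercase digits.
0x1656

off 0x18: read 5f fa as big → 0x5ffa
  opcode bits[15:12]=0x5: jnz/J
  imm: (w>>0)&0xfff=0xffa (s12→-6) → #-6
  target = base 0x1642 + off 0x18 + 2 + imm -6 = 0x1656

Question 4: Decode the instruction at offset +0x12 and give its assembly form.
and r3, r5

off 0x12: read ba c0 as big → 0xbac0
  opcode bits[15:12]=0xb: and/RR
  [11:9] rd=5 = r5
  [8:6] rs=3 = r3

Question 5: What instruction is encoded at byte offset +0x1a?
cp r7, r6

off 0x1a: read cd c0 as big → 0xcdc0
  top 4b → 0xc → cp [RR]
  rd@[11:9]=0x6 ⇒ r6
  rs@[8:6]=0x7 ⇒ r7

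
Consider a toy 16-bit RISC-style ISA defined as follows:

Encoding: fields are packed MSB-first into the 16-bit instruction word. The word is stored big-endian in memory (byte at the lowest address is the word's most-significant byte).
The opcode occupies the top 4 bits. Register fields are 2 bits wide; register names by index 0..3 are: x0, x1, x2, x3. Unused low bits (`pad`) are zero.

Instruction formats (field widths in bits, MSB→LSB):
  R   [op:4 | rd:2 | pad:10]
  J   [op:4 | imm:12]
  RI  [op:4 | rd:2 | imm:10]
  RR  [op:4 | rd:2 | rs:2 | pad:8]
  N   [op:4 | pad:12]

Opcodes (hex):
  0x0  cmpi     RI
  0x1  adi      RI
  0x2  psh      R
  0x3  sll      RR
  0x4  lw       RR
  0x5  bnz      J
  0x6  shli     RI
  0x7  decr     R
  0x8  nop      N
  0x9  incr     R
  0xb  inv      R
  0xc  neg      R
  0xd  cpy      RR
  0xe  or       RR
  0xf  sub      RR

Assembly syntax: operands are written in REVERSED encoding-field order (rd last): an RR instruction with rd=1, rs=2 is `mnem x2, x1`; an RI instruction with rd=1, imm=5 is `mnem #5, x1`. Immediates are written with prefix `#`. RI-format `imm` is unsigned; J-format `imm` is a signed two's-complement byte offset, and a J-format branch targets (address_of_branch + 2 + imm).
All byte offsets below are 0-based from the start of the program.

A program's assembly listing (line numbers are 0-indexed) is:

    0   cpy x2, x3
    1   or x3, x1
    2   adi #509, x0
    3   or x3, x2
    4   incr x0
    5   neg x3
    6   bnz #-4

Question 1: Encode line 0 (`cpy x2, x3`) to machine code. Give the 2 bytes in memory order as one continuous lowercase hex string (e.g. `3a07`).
line 0 (cpy): pack op=0xd:4|rd=3:2|rs=2:2|pad=0:8 = 0xde00; big→ de 00

de00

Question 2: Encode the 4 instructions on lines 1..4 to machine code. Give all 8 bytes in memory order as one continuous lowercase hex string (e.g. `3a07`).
line 1 (or): pack op=0xe:4|rd=1:2|rs=3:2|pad=0:8 = 0xe700; big→ e7 00
line 2 (adi): pack op=0x1:4|rd=0:2|imm=509:10 = 0x11fd; big→ 11 fd
line 3 (or): pack op=0xe:4|rd=2:2|rs=3:2|pad=0:8 = 0xeb00; big→ eb 00
line 4 (incr): pack op=0x9:4|rd=0:2|pad=0:10 = 0x9000; big→ 90 00

e70011fdeb009000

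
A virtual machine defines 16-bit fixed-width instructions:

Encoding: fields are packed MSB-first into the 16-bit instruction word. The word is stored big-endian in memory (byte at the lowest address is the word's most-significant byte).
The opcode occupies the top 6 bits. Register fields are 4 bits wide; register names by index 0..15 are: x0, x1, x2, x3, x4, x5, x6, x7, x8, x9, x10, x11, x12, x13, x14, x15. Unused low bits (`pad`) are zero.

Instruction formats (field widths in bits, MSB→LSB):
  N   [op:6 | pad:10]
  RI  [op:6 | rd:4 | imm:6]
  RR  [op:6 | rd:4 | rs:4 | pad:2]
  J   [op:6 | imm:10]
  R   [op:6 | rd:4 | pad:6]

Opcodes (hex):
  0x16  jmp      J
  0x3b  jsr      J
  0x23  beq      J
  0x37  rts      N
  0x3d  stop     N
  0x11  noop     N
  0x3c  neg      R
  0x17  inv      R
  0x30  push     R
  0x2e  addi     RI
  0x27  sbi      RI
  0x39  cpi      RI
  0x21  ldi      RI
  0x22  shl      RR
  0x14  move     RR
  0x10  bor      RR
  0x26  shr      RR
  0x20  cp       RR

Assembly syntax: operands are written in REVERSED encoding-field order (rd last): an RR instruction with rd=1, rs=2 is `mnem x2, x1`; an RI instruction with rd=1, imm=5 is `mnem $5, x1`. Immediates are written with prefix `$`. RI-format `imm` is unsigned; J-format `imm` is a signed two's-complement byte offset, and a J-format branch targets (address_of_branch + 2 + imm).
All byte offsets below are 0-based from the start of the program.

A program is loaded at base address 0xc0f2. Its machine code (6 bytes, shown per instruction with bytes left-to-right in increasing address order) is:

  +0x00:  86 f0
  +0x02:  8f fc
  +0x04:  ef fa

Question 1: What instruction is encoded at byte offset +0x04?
jsr $-6

+0x04: ef fa ⇒ word 0xeffa (big)
  op=0xeffa>>10=0x3b ⇒ jsr (J)
  imm@[9:0]=0x3fa (s10→-6) ⇒ $-6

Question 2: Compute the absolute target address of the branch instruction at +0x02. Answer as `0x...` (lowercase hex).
[02] 8f fc → 0x8ffc
  top 6b → 0x23 → beq [J]
  imm: (w>>0)&0x3ff=0x3fc (s10→-4) → $-4
  target = base 0xc0f2 + off 0x02 + 2 + imm -4 = 0xc0f2

0xc0f2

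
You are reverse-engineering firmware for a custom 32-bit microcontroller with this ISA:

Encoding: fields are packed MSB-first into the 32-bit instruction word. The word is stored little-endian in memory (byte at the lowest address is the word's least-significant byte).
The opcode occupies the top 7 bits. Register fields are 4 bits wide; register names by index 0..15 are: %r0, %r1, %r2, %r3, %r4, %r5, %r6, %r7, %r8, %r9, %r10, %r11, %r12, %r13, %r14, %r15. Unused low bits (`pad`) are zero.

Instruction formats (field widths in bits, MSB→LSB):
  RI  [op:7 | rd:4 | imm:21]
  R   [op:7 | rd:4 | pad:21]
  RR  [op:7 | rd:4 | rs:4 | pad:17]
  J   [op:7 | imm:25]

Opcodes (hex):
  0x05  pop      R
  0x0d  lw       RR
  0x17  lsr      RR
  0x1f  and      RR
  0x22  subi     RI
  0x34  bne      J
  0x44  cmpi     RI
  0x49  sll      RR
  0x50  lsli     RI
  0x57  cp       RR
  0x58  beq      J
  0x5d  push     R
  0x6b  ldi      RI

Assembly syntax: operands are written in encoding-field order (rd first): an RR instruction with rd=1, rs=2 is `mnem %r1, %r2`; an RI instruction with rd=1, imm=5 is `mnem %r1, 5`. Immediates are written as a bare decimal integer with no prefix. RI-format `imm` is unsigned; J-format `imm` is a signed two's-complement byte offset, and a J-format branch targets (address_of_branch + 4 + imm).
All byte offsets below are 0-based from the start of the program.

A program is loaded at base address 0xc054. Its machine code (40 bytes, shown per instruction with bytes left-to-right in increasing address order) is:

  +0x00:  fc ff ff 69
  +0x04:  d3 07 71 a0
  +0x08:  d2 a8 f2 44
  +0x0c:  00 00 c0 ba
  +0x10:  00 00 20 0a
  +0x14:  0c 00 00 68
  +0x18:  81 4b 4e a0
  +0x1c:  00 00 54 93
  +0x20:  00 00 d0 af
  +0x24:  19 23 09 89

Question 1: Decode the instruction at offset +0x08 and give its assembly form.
@+08  little-endian(d2 a8 f2 44) = 0x44f2a8d2
  top 7b → 0x22 → subi [RI]
  rd: (w>>21)&0xf=0x7 → %r7
  imm: (w>>0)&0x1fffff=0x12a8d2 → 1222866

subi %r7, 1222866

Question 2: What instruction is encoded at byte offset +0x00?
+0x00: fc ff ff 69 ⇒ word 0x69fffffc (little)
  opcode bits[31:25]=0x34: bne/J
  imm@[24:0]=0x1fffffc (s25→-4) ⇒ -4

bne -4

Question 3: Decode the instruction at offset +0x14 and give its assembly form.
bne 12

@+14  little-endian(0c 00 00 68) = 0x6800000c
  top 7b → 0x34 → bne [J]
  [24:0] imm=12 = 12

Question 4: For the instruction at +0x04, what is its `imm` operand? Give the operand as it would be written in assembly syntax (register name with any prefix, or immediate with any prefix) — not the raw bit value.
1116115

@+04  little-endian(d3 07 71 a0) = 0xa07107d3
  op=0xa07107d3>>25=0x50 ⇒ lsli (RI)
  rd: (w>>21)&0xf=0x3 → %r3
  imm: (w>>0)&0x1fffff=0x1107d3 → 1116115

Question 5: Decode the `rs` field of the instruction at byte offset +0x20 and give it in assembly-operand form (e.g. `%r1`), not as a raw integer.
off 0x20: read 00 00 d0 af as little → 0xafd00000
  op=0xafd00000>>25=0x57 ⇒ cp (RR)
  [24:21] rd=14 = %r14
  [20:17] rs=8 = %r8

%r8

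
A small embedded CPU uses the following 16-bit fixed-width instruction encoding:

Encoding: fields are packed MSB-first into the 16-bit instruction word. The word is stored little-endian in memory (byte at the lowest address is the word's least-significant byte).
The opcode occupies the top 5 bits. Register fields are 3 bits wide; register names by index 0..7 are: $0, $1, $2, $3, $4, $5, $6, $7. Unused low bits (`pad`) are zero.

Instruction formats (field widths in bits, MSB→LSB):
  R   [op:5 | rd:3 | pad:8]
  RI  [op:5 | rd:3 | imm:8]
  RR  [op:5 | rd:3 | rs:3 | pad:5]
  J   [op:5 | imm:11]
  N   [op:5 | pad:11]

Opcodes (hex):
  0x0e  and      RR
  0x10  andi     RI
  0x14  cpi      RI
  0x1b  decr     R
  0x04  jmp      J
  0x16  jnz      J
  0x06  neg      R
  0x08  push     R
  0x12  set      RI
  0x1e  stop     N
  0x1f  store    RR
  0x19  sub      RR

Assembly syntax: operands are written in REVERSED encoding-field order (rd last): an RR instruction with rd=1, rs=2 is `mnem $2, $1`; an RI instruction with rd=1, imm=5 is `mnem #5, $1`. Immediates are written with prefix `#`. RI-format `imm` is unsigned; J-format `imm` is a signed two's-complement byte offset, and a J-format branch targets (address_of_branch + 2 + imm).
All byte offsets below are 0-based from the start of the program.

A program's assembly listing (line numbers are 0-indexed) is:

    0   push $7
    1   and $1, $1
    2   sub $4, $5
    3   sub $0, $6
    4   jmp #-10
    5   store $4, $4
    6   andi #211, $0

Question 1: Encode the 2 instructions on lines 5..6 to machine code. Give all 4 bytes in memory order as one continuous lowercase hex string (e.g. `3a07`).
80fcd380

5. store fields op=0x1f:5|rd=4:3|rs=4:3|pad=0:5 → word fc80h → 80 fc
6. andi fields op=0x10:5|rd=0:3|imm=211:8 → word 80d3h → d3 80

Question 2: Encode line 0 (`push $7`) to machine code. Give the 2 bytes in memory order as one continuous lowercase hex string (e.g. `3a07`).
0047

0. push fields op=0x8:5|rd=7:3|pad=0:8 → word 4700h → 00 47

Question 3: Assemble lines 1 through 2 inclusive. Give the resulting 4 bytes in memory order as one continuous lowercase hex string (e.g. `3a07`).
L1: and op=0xe:5|rd=1:3|rs=1:3|pad=0:5 ⇒ 0x7120 ⇒ little 20 71
L2: sub op=0x19:5|rd=5:3|rs=4:3|pad=0:5 ⇒ 0xcd80 ⇒ little 80 cd

207180cd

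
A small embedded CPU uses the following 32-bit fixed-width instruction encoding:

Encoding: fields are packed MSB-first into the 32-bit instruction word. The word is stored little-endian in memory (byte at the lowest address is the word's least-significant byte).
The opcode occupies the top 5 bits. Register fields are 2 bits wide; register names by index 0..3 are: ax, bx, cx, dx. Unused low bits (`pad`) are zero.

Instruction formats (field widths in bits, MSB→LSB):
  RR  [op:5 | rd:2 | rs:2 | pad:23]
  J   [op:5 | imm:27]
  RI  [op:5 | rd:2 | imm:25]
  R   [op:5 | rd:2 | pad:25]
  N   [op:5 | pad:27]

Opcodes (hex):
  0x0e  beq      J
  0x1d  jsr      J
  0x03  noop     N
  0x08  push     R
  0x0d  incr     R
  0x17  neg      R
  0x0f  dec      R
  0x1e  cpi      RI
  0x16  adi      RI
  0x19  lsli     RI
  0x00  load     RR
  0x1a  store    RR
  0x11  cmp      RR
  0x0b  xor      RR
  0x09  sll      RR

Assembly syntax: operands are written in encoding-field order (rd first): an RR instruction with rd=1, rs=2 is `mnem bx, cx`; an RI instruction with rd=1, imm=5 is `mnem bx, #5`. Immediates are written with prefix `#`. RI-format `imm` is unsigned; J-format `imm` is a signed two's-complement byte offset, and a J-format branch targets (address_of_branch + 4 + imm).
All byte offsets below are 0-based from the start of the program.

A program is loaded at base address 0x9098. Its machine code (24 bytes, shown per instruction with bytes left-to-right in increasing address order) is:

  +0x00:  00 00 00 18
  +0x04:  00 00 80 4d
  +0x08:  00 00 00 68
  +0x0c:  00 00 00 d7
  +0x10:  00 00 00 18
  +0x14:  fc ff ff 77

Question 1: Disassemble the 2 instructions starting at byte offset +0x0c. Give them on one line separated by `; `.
store dx, cx; noop

off 0x0c: read 00 00 00 d7 as little → 0xd7000000
  opcode bits[31:27]=0x1a: store/RR
  rd: (w>>25)&0x3=0x3 → dx
  rs: (w>>23)&0x3=0x2 → cx
off 0x10: read 00 00 00 18 as little → 0x18000000
  opcode bits[31:27]=0x3: noop/N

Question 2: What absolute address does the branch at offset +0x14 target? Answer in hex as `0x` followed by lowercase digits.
0x90ac

off 0x14: read fc ff ff 77 as little → 0x77fffffc
  top 5b → 0xe → beq [J]
  imm: (w>>0)&0x7ffffff=0x7fffffc (s27→-4) → #-4
  target = base 0x9098 + off 0x14 + 4 + imm -4 = 0x90ac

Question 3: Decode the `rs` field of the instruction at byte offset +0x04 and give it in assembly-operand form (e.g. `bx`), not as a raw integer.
dx

[04] 00 00 80 4d → 0x4d800000
  op=0x4d800000>>27=0x9 ⇒ sll (RR)
  rd@[26:25]=0x2 ⇒ cx
  rs@[24:23]=0x3 ⇒ dx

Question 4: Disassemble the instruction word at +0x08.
@+08  little-endian(00 00 00 68) = 0x68000000
  top 5b → 0xd → incr [R]
  [26:25] rd=0 = ax

incr ax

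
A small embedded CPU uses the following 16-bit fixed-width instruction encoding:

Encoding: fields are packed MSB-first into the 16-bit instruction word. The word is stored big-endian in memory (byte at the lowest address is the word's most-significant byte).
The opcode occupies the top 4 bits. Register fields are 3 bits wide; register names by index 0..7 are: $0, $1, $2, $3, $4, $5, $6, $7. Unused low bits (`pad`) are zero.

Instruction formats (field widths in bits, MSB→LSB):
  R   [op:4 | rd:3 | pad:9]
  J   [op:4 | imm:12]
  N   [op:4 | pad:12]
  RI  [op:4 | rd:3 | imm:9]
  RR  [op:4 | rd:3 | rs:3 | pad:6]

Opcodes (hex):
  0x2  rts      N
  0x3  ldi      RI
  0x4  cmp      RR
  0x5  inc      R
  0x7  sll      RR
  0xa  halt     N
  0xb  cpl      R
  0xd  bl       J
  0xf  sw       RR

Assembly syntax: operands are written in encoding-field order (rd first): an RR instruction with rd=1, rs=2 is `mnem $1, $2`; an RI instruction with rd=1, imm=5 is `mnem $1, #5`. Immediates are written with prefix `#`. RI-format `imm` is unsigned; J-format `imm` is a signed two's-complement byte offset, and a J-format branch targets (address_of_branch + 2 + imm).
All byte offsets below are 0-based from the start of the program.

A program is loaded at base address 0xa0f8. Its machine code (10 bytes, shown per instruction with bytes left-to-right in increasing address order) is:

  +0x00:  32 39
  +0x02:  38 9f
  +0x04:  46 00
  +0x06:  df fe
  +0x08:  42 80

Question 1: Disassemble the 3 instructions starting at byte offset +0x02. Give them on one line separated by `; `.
[02] 38 9f → 0x389f
  op=0x389f>>12=0x3 ⇒ ldi (RI)
  rd@[11:9]=0x4 ⇒ $4
  imm@[8:0]=0x9f ⇒ #159
[04] 46 00 → 0x4600
  op=0x4600>>12=0x4 ⇒ cmp (RR)
  rd@[11:9]=0x3 ⇒ $3
  rs@[8:6]=0x0 ⇒ $0
[06] df fe → 0xdffe
  op=0xdffe>>12=0xd ⇒ bl (J)
  imm@[11:0]=0xffe (s12→-2) ⇒ #-2

ldi $4, #159; cmp $3, $0; bl #-2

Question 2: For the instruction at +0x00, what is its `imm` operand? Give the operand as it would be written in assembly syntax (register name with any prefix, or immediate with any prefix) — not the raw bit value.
@+00  big-endian(32 39) = 0x3239
  op=0x3239>>12=0x3 ⇒ ldi (RI)
  [11:9] rd=1 = $1
  [8:0] imm=57 = #57

#57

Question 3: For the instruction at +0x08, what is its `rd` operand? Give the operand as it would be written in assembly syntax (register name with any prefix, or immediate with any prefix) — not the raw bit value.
$1

off 0x08: read 42 80 as big → 0x4280
  opcode bits[15:12]=0x4: cmp/RR
  [11:9] rd=1 = $1
  [8:6] rs=2 = $2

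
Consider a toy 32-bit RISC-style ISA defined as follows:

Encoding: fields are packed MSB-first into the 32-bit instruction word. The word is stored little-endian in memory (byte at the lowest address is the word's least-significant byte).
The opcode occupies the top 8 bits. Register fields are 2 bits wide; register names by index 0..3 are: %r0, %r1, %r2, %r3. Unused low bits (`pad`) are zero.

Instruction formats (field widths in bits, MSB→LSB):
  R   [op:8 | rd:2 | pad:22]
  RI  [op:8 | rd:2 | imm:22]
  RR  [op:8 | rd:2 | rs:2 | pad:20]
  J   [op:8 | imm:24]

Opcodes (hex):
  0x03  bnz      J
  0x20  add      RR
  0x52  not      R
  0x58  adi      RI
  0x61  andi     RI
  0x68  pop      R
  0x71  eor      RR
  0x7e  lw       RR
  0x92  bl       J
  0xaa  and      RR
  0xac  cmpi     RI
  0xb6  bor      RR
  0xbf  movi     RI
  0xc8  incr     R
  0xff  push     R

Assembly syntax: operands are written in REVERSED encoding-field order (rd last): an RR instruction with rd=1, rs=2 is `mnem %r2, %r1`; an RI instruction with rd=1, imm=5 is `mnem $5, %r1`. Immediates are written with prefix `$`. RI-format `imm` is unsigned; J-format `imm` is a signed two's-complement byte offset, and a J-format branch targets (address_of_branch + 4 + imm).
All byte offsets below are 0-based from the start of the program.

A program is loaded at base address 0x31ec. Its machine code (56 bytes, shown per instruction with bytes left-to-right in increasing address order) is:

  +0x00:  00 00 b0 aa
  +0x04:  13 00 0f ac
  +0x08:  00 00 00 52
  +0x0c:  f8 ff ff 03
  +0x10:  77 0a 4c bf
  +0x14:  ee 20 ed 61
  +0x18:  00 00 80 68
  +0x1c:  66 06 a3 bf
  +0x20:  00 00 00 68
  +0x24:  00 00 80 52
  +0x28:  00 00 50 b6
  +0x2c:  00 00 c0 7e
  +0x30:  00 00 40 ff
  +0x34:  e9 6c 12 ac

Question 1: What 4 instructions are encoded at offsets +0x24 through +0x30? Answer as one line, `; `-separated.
not %r2; bor %r1, %r1; lw %r0, %r3; push %r1

off 0x24: read 00 00 80 52 as little → 0x52800000
  op=0x52800000>>24=0x52 ⇒ not (R)
  rd: (w>>22)&0x3=0x2 → %r2
off 0x28: read 00 00 50 b6 as little → 0xb6500000
  op=0xb6500000>>24=0xb6 ⇒ bor (RR)
  rd: (w>>22)&0x3=0x1 → %r1
  rs: (w>>20)&0x3=0x1 → %r1
off 0x2c: read 00 00 c0 7e as little → 0x7ec00000
  op=0x7ec00000>>24=0x7e ⇒ lw (RR)
  rd: (w>>22)&0x3=0x3 → %r3
  rs: (w>>20)&0x3=0x0 → %r0
off 0x30: read 00 00 40 ff as little → 0xff400000
  op=0xff400000>>24=0xff ⇒ push (R)
  rd: (w>>22)&0x3=0x1 → %r1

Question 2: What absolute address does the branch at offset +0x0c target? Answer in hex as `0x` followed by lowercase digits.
@+0c  little-endian(f8 ff ff 03) = 0x03fffff8
  op=0x03fffff8>>24=0x3 ⇒ bnz (J)
  [23:0] imm=16777208 (s24→-8) = $-8
  target = base 0x31ec + off 0x0c + 4 + imm -8 = 0x31f4

0x31f4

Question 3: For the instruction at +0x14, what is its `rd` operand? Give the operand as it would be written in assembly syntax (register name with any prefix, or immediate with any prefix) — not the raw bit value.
+0x14: ee 20 ed 61 ⇒ word 0x61ed20ee (little)
  op=0x61ed20ee>>24=0x61 ⇒ andi (RI)
  rd@[23:22]=0x3 ⇒ %r3
  imm@[21:0]=0x2d20ee ⇒ $2957550

%r3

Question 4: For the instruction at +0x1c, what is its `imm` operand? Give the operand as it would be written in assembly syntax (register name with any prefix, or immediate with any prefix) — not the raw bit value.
off 0x1c: read 66 06 a3 bf as little → 0xbfa30666
  top 8b → 0xbf → movi [RI]
  rd: (w>>22)&0x3=0x2 → %r2
  imm: (w>>0)&0x3fffff=0x230666 → $2295398

$2295398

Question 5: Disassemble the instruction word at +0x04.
+0x04: 13 00 0f ac ⇒ word 0xac0f0013 (little)
  op=0xac0f0013>>24=0xac ⇒ cmpi (RI)
  rd@[23:22]=0x0 ⇒ %r0
  imm@[21:0]=0xf0013 ⇒ $983059

cmpi $983059, %r0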